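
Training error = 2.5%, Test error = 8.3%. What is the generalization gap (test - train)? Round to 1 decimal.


Generalization gap = test_error - train_error
= 8.3 - 2.5
= 5.8%
A moderate gap.

5.8


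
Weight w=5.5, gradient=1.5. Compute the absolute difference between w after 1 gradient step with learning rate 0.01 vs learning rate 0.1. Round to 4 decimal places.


With lr=0.01: w_new = 5.5 - 0.01 * 1.5 = 5.485
With lr=0.1: w_new = 5.5 - 0.1 * 1.5 = 5.35
Absolute difference = |5.485 - 5.35|
= 0.1350

0.1350


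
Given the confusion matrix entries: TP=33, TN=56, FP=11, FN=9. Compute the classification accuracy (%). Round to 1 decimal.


Accuracy = (TP + TN) / (TP + TN + FP + FN) * 100
= (33 + 56) / (33 + 56 + 11 + 9)
= 89 / 109
= 0.8165
= 81.7%

81.7


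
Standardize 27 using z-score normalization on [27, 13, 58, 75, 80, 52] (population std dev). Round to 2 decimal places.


Mean = (27 + 13 + 58 + 75 + 80 + 52) / 6 = 50.8333
Variance = sum((x_i - mean)^2) / n = 581.1389
Std = sqrt(581.1389) = 24.1068
Z = (x - mean) / std
= (27 - 50.8333) / 24.1068
= -23.8333 / 24.1068
= -0.99

-0.99


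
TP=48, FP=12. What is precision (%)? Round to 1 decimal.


Precision = TP / (TP + FP) * 100
= 48 / (48 + 12)
= 48 / 60
= 0.8
= 80.0%

80.0


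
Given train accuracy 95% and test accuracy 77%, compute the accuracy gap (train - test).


Gap = train_accuracy - test_accuracy
= 95 - 77
= 18%
This gap suggests the model is overfitting.

18


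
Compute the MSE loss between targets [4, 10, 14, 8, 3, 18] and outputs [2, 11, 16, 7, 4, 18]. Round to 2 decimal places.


Differences: [2, -1, -2, 1, -1, 0]
Squared errors: [4, 1, 4, 1, 1, 0]
Sum of squared errors = 11
MSE = 11 / 6 = 1.83

1.83


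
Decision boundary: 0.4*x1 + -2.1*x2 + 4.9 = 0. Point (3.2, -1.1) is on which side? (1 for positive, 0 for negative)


Compute 0.4 * 3.2 + -2.1 * -1.1 + 4.9
= 1.28 + 2.31 + 4.9
= 8.49
Since 8.49 >= 0, the point is on the positive side.

1


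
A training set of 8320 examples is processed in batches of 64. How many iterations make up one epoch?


Iterations per epoch = dataset_size / batch_size
= 8320 / 64
= 130

130


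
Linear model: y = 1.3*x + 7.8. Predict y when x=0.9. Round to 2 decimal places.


y = 1.3 * 0.9 + (7.8)
= 1.17 + (7.8)
= 8.97

8.97


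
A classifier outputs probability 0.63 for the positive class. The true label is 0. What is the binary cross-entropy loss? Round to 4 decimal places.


For y=0: Loss = -log(1-p)
= -log(1 - 0.63)
= -log(0.37)
= -(-0.9943)
= 0.9943

0.9943


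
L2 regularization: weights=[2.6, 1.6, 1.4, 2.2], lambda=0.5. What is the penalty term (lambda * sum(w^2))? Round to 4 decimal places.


Squaring each weight:
2.6^2 = 6.76
1.6^2 = 2.56
1.4^2 = 1.96
2.2^2 = 4.84
Sum of squares = 16.12
Penalty = 0.5 * 16.12 = 8.0600

8.0600


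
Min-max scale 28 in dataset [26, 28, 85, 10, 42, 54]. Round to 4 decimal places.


Min = 10, Max = 85
Range = 85 - 10 = 75
Scaled = (x - min) / (max - min)
= (28 - 10) / 75
= 18 / 75
= 0.2400

0.2400


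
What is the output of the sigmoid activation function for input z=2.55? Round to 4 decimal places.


sigmoid(z) = 1 / (1 + exp(-z))
exp(-(2.55)) = exp(-2.55) = 0.0781
1 + 0.0781 = 1.0781
1 / 1.0781 = 0.9276

0.9276


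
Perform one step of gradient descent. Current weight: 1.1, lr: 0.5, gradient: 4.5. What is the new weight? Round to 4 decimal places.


w_new = w_old - lr * gradient
= 1.1 - 0.5 * 4.5
= 1.1 - (2.25)
= -1.1500

-1.1500


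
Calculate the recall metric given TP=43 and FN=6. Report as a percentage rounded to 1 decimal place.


Recall = TP / (TP + FN) * 100
= 43 / (43 + 6)
= 43 / 49
= 0.8776
= 87.8%

87.8


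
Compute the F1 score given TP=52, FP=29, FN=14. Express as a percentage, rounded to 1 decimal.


Precision = TP / (TP + FP) = 52 / 81 = 0.642
Recall = TP / (TP + FN) = 52 / 66 = 0.7879
F1 = 2 * P * R / (P + R)
= 2 * 0.642 * 0.7879 / (0.642 + 0.7879)
= 1.0116 / 1.4299
= 0.7075
As percentage: 70.7%

70.7


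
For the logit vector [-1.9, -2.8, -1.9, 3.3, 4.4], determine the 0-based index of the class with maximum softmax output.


Softmax is a monotonic transformation, so it preserves the argmax.
We need to find the index of the maximum logit.
Index 0: -1.9
Index 1: -2.8
Index 2: -1.9
Index 3: 3.3
Index 4: 4.4
Maximum logit = 4.4 at index 4

4


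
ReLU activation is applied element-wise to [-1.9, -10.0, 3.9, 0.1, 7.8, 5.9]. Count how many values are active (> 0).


ReLU(x) = max(0, x) for each element:
ReLU(-1.9) = 0
ReLU(-10.0) = 0
ReLU(3.9) = 3.9
ReLU(0.1) = 0.1
ReLU(7.8) = 7.8
ReLU(5.9) = 5.9
Active neurons (>0): 4

4


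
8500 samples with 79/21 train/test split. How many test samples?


Train samples = 8500 * 79% = 6715
Test samples = 8500 - 6715
= 1785

1785


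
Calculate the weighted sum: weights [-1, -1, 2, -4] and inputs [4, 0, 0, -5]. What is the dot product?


Element-wise products:
-1 * 4 = -4
-1 * 0 = 0
2 * 0 = 0
-4 * -5 = 20
Sum = -4 + 0 + 0 + 20
= 16

16


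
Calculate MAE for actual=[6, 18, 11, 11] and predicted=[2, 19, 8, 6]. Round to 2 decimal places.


Absolute errors: [4, 1, 3, 5]
Sum of absolute errors = 13
MAE = 13 / 4 = 3.25

3.25


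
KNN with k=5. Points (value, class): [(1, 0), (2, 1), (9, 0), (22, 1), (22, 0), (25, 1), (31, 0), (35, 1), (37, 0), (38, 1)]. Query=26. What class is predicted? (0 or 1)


Distances from query 26:
Point 25 (class 1): distance = 1
Point 22 (class 0): distance = 4
Point 22 (class 1): distance = 4
Point 31 (class 0): distance = 5
Point 35 (class 1): distance = 9
K=5 nearest neighbors: classes = [1, 0, 1, 0, 1]
Votes for class 1: 3 / 5
Majority vote => class 1

1


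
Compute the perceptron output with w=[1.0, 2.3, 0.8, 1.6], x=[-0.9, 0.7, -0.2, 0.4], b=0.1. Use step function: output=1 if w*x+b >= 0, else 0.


z = w . x + b
= 1.0*-0.9 + 2.3*0.7 + 0.8*-0.2 + 1.6*0.4 + 0.1
= -0.9 + 1.61 + -0.16 + 0.64 + 0.1
= 1.19 + 0.1
= 1.29
Since z = 1.29 >= 0, output = 1

1


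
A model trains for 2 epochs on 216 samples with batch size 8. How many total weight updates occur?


Iterations per epoch = 216 / 8 = 27
Total updates = iterations_per_epoch * epochs
= 27 * 2
= 54

54


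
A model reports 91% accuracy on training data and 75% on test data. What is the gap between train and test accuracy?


Gap = train_accuracy - test_accuracy
= 91 - 75
= 16%
This gap suggests the model is overfitting.

16


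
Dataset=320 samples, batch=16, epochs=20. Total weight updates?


Iterations per epoch = 320 / 16 = 20
Total updates = iterations_per_epoch * epochs
= 20 * 20
= 400

400


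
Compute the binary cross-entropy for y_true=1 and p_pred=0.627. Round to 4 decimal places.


For y=1: Loss = -log(p)
= -log(0.627)
= -(-0.4668)
= 0.4668

0.4668


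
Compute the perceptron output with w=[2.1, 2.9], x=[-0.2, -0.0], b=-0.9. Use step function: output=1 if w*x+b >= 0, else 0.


z = w . x + b
= 2.1*-0.2 + 2.9*-0.0 + -0.9
= -0.42 + -0.0 + -0.9
= -0.42 + -0.9
= -1.32
Since z = -1.32 < 0, output = 0

0


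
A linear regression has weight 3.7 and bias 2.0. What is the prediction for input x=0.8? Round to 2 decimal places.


y = 3.7 * 0.8 + (2.0)
= 2.96 + (2.0)
= 4.96

4.96


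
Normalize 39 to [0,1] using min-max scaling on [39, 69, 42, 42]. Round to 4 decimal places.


Min = 39, Max = 69
Range = 69 - 39 = 30
Scaled = (x - min) / (max - min)
= (39 - 39) / 30
= 0 / 30
= 0.0000

0.0000


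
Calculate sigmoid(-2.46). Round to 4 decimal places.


sigmoid(z) = 1 / (1 + exp(-z))
exp(-(-2.46)) = exp(2.46) = 11.7048
1 + 11.7048 = 12.7048
1 / 12.7048 = 0.0787

0.0787


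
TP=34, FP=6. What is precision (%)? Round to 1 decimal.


Precision = TP / (TP + FP) * 100
= 34 / (34 + 6)
= 34 / 40
= 0.85
= 85.0%

85.0


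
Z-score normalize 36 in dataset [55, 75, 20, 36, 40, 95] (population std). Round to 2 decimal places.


Mean = (55 + 75 + 20 + 36 + 40 + 95) / 6 = 53.5
Variance = sum((x_i - mean)^2) / n = 632.9167
Std = sqrt(632.9167) = 25.1578
Z = (x - mean) / std
= (36 - 53.5) / 25.1578
= -17.5 / 25.1578
= -0.70

-0.70


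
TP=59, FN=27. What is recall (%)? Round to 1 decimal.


Recall = TP / (TP + FN) * 100
= 59 / (59 + 27)
= 59 / 86
= 0.686
= 68.6%

68.6


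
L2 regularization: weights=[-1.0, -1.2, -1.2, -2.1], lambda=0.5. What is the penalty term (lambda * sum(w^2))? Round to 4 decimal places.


Squaring each weight:
(-1.0)^2 = 1.0
(-1.2)^2 = 1.44
(-1.2)^2 = 1.44
(-2.1)^2 = 4.41
Sum of squares = 8.29
Penalty = 0.5 * 8.29 = 4.1450

4.1450


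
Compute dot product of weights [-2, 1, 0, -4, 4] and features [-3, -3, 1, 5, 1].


Element-wise products:
-2 * -3 = 6
1 * -3 = -3
0 * 1 = 0
-4 * 5 = -20
4 * 1 = 4
Sum = 6 + -3 + 0 + -20 + 4
= -13

-13


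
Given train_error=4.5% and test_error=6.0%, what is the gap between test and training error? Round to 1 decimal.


Generalization gap = test_error - train_error
= 6.0 - 4.5
= 1.5%
A small gap suggests good generalization.

1.5


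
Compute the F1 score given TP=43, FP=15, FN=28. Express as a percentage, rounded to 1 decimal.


Precision = TP / (TP + FP) = 43 / 58 = 0.7414
Recall = TP / (TP + FN) = 43 / 71 = 0.6056
F1 = 2 * P * R / (P + R)
= 2 * 0.7414 * 0.6056 / (0.7414 + 0.6056)
= 0.898 / 1.347
= 0.6667
As percentage: 66.7%

66.7


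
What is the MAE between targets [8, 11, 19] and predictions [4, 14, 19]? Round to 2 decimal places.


Absolute errors: [4, 3, 0]
Sum of absolute errors = 7
MAE = 7 / 3 = 2.33

2.33


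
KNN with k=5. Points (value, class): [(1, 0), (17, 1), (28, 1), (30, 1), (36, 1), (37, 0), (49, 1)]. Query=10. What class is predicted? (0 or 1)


Distances from query 10:
Point 17 (class 1): distance = 7
Point 1 (class 0): distance = 9
Point 28 (class 1): distance = 18
Point 30 (class 1): distance = 20
Point 36 (class 1): distance = 26
K=5 nearest neighbors: classes = [1, 0, 1, 1, 1]
Votes for class 1: 4 / 5
Majority vote => class 1

1


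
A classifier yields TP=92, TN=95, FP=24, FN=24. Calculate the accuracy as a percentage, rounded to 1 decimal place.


Accuracy = (TP + TN) / (TP + TN + FP + FN) * 100
= (92 + 95) / (92 + 95 + 24 + 24)
= 187 / 235
= 0.7957
= 79.6%

79.6


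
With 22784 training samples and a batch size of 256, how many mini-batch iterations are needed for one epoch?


Iterations per epoch = dataset_size / batch_size
= 22784 / 256
= 89

89


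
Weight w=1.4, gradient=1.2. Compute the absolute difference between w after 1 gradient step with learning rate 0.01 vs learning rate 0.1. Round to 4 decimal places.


With lr=0.01: w_new = 1.4 - 0.01 * 1.2 = 1.388
With lr=0.1: w_new = 1.4 - 0.1 * 1.2 = 1.28
Absolute difference = |1.388 - 1.28|
= 0.1080

0.1080


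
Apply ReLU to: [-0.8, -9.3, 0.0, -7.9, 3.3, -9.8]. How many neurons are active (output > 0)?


ReLU(x) = max(0, x) for each element:
ReLU(-0.8) = 0
ReLU(-9.3) = 0
ReLU(0.0) = 0
ReLU(-7.9) = 0
ReLU(3.3) = 3.3
ReLU(-9.8) = 0
Active neurons (>0): 1

1


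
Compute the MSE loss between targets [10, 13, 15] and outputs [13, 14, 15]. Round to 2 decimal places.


Differences: [-3, -1, 0]
Squared errors: [9, 1, 0]
Sum of squared errors = 10
MSE = 10 / 3 = 3.33

3.33


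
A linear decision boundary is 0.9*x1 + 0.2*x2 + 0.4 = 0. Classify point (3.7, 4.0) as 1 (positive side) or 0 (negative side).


Compute 0.9 * 3.7 + 0.2 * 4.0 + 0.4
= 3.33 + 0.8 + 0.4
= 4.53
Since 4.53 >= 0, the point is on the positive side.

1


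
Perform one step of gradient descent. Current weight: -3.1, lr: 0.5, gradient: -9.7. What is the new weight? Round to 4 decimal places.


w_new = w_old - lr * gradient
= -3.1 - 0.5 * -9.7
= -3.1 - (-4.85)
= 1.7500

1.7500


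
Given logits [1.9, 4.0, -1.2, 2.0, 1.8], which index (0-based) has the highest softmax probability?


Softmax is a monotonic transformation, so it preserves the argmax.
We need to find the index of the maximum logit.
Index 0: 1.9
Index 1: 4.0
Index 2: -1.2
Index 3: 2.0
Index 4: 1.8
Maximum logit = 4.0 at index 1

1


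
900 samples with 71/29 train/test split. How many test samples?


Train samples = 900 * 71% = 639
Test samples = 900 - 639
= 261

261


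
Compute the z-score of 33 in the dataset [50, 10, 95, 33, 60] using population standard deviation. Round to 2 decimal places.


Mean = (50 + 10 + 95 + 33 + 60) / 5 = 49.6
Variance = sum((x_i - mean)^2) / n = 802.64
Std = sqrt(802.64) = 28.3309
Z = (x - mean) / std
= (33 - 49.6) / 28.3309
= -16.6 / 28.3309
= -0.59

-0.59


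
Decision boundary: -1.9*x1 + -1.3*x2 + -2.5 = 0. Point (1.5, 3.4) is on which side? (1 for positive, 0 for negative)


Compute -1.9 * 1.5 + -1.3 * 3.4 + -2.5
= -2.85 + -4.42 + -2.5
= -9.77
Since -9.77 < 0, the point is on the negative side.

0


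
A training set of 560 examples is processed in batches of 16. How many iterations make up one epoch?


Iterations per epoch = dataset_size / batch_size
= 560 / 16
= 35

35


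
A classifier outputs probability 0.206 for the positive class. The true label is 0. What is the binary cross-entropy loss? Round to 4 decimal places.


For y=0: Loss = -log(1-p)
= -log(1 - 0.206)
= -log(0.794)
= -(-0.2307)
= 0.2307

0.2307


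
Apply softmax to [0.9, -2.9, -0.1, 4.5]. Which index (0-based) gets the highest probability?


Softmax is a monotonic transformation, so it preserves the argmax.
We need to find the index of the maximum logit.
Index 0: 0.9
Index 1: -2.9
Index 2: -0.1
Index 3: 4.5
Maximum logit = 4.5 at index 3

3


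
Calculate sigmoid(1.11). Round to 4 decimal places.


sigmoid(z) = 1 / (1 + exp(-z))
exp(-(1.11)) = exp(-1.11) = 0.3296
1 + 0.3296 = 1.3296
1 / 1.3296 = 0.7521

0.7521


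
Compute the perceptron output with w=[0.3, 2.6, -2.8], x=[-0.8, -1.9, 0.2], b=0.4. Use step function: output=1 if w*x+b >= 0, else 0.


z = w . x + b
= 0.3*-0.8 + 2.6*-1.9 + -2.8*0.2 + 0.4
= -0.24 + -4.94 + -0.56 + 0.4
= -5.74 + 0.4
= -5.34
Since z = -5.34 < 0, output = 0

0


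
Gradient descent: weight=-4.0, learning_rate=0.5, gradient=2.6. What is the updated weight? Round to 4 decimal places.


w_new = w_old - lr * gradient
= -4.0 - 0.5 * 2.6
= -4.0 - (1.3)
= -5.3000

-5.3000


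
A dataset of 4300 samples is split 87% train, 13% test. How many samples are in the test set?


Train samples = 4300 * 87% = 3741
Test samples = 4300 - 3741
= 559

559


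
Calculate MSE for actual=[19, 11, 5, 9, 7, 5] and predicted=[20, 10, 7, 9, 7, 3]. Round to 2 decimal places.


Differences: [-1, 1, -2, 0, 0, 2]
Squared errors: [1, 1, 4, 0, 0, 4]
Sum of squared errors = 10
MSE = 10 / 6 = 1.67

1.67


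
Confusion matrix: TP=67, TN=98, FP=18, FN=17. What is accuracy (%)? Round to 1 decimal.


Accuracy = (TP + TN) / (TP + TN + FP + FN) * 100
= (67 + 98) / (67 + 98 + 18 + 17)
= 165 / 200
= 0.825
= 82.5%

82.5


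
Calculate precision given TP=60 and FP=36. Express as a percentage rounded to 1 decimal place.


Precision = TP / (TP + FP) * 100
= 60 / (60 + 36)
= 60 / 96
= 0.625
= 62.5%

62.5


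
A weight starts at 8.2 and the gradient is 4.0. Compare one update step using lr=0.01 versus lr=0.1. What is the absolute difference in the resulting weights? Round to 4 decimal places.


With lr=0.01: w_new = 8.2 - 0.01 * 4.0 = 8.16
With lr=0.1: w_new = 8.2 - 0.1 * 4.0 = 7.8
Absolute difference = |8.16 - 7.8|
= 0.3600

0.3600


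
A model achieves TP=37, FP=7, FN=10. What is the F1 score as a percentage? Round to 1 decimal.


Precision = TP / (TP + FP) = 37 / 44 = 0.8409
Recall = TP / (TP + FN) = 37 / 47 = 0.7872
F1 = 2 * P * R / (P + R)
= 2 * 0.8409 * 0.7872 / (0.8409 + 0.7872)
= 1.324 / 1.6281
= 0.8132
As percentage: 81.3%

81.3


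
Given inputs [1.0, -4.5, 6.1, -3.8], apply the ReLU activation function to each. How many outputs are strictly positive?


ReLU(x) = max(0, x) for each element:
ReLU(1.0) = 1.0
ReLU(-4.5) = 0
ReLU(6.1) = 6.1
ReLU(-3.8) = 0
Active neurons (>0): 2

2


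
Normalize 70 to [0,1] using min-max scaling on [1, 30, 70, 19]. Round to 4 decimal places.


Min = 1, Max = 70
Range = 70 - 1 = 69
Scaled = (x - min) / (max - min)
= (70 - 1) / 69
= 69 / 69
= 1.0000

1.0000


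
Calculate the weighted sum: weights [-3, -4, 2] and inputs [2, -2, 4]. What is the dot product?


Element-wise products:
-3 * 2 = -6
-4 * -2 = 8
2 * 4 = 8
Sum = -6 + 8 + 8
= 10

10


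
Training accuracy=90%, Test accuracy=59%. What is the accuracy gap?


Gap = train_accuracy - test_accuracy
= 90 - 59
= 31%
This large gap strongly indicates overfitting.

31


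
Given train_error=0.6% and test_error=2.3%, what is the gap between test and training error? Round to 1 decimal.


Generalization gap = test_error - train_error
= 2.3 - 0.6
= 1.7%
A small gap suggests good generalization.

1.7


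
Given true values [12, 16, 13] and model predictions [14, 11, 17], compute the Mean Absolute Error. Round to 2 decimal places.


Absolute errors: [2, 5, 4]
Sum of absolute errors = 11
MAE = 11 / 3 = 3.67

3.67


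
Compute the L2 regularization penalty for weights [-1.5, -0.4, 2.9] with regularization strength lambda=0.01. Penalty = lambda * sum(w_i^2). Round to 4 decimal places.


Squaring each weight:
(-1.5)^2 = 2.25
(-0.4)^2 = 0.16
2.9^2 = 8.41
Sum of squares = 10.82
Penalty = 0.01 * 10.82 = 0.1082

0.1082


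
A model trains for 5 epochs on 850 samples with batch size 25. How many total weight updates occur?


Iterations per epoch = 850 / 25 = 34
Total updates = iterations_per_epoch * epochs
= 34 * 5
= 170

170


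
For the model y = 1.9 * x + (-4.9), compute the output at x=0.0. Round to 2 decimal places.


y = 1.9 * 0.0 + (-4.9)
= 0.0 + (-4.9)
= -4.90

-4.90


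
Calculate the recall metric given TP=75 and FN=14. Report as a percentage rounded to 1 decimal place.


Recall = TP / (TP + FN) * 100
= 75 / (75 + 14)
= 75 / 89
= 0.8427
= 84.3%

84.3


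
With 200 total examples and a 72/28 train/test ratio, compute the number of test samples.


Train samples = 200 * 72% = 144
Test samples = 200 - 144
= 56

56


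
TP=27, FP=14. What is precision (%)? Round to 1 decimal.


Precision = TP / (TP + FP) * 100
= 27 / (27 + 14)
= 27 / 41
= 0.6585
= 65.9%

65.9


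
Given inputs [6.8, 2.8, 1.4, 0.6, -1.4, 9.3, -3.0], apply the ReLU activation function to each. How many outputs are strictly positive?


ReLU(x) = max(0, x) for each element:
ReLU(6.8) = 6.8
ReLU(2.8) = 2.8
ReLU(1.4) = 1.4
ReLU(0.6) = 0.6
ReLU(-1.4) = 0
ReLU(9.3) = 9.3
ReLU(-3.0) = 0
Active neurons (>0): 5

5


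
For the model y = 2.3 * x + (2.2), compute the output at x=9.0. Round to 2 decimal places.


y = 2.3 * 9.0 + (2.2)
= 20.7 + (2.2)
= 22.90

22.90


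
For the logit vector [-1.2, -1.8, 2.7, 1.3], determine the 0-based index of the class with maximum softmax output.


Softmax is a monotonic transformation, so it preserves the argmax.
We need to find the index of the maximum logit.
Index 0: -1.2
Index 1: -1.8
Index 2: 2.7
Index 3: 1.3
Maximum logit = 2.7 at index 2

2


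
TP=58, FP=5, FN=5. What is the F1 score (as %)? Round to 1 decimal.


Precision = TP / (TP + FP) = 58 / 63 = 0.9206
Recall = TP / (TP + FN) = 58 / 63 = 0.9206
F1 = 2 * P * R / (P + R)
= 2 * 0.9206 * 0.9206 / (0.9206 + 0.9206)
= 1.6951 / 1.8413
= 0.9206
As percentage: 92.1%

92.1


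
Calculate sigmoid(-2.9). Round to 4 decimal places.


sigmoid(z) = 1 / (1 + exp(-z))
exp(-(-2.9)) = exp(2.9) = 18.1741
1 + 18.1741 = 19.1741
1 / 19.1741 = 0.0522

0.0522


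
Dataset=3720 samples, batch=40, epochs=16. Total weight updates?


Iterations per epoch = 3720 / 40 = 93
Total updates = iterations_per_epoch * epochs
= 93 * 16
= 1488

1488


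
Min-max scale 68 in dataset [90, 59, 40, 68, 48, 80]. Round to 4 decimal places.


Min = 40, Max = 90
Range = 90 - 40 = 50
Scaled = (x - min) / (max - min)
= (68 - 40) / 50
= 28 / 50
= 0.5600

0.5600


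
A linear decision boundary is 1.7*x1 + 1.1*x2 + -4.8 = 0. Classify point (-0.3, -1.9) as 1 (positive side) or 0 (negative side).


Compute 1.7 * -0.3 + 1.1 * -1.9 + -4.8
= -0.51 + -2.09 + -4.8
= -7.4
Since -7.4 < 0, the point is on the negative side.

0


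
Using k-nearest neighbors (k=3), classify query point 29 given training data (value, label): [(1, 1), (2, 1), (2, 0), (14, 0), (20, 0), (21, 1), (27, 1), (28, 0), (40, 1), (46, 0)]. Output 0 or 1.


Distances from query 29:
Point 28 (class 0): distance = 1
Point 27 (class 1): distance = 2
Point 21 (class 1): distance = 8
K=3 nearest neighbors: classes = [0, 1, 1]
Votes for class 1: 2 / 3
Majority vote => class 1

1


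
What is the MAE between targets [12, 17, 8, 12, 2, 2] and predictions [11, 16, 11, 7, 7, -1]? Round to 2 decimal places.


Absolute errors: [1, 1, 3, 5, 5, 3]
Sum of absolute errors = 18
MAE = 18 / 6 = 3.00

3.00


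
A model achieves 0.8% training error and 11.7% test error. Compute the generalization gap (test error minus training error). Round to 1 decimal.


Generalization gap = test_error - train_error
= 11.7 - 0.8
= 10.9%
A large gap suggests overfitting.

10.9


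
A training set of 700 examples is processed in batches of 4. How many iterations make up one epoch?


Iterations per epoch = dataset_size / batch_size
= 700 / 4
= 175

175


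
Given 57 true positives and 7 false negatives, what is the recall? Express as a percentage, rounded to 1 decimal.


Recall = TP / (TP + FN) * 100
= 57 / (57 + 7)
= 57 / 64
= 0.8906
= 89.1%

89.1


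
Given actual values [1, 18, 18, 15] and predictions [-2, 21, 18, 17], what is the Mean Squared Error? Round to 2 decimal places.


Differences: [3, -3, 0, -2]
Squared errors: [9, 9, 0, 4]
Sum of squared errors = 22
MSE = 22 / 4 = 5.50

5.50


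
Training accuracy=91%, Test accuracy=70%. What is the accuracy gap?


Gap = train_accuracy - test_accuracy
= 91 - 70
= 21%
This large gap strongly indicates overfitting.

21


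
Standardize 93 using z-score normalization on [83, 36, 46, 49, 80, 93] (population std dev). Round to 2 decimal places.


Mean = (83 + 36 + 46 + 49 + 80 + 93) / 6 = 64.5
Variance = sum((x_i - mean)^2) / n = 464.9167
Std = sqrt(464.9167) = 21.5619
Z = (x - mean) / std
= (93 - 64.5) / 21.5619
= 28.5 / 21.5619
= 1.32

1.32


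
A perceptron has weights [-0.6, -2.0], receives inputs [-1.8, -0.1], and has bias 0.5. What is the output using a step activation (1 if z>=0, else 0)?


z = w . x + b
= -0.6*-1.8 + -2.0*-0.1 + 0.5
= 1.08 + 0.2 + 0.5
= 1.28 + 0.5
= 1.78
Since z = 1.78 >= 0, output = 1

1


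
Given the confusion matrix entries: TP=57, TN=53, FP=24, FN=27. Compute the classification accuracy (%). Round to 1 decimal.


Accuracy = (TP + TN) / (TP + TN + FP + FN) * 100
= (57 + 53) / (57 + 53 + 24 + 27)
= 110 / 161
= 0.6832
= 68.3%

68.3


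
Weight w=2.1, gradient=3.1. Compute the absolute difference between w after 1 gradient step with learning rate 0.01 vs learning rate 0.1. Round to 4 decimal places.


With lr=0.01: w_new = 2.1 - 0.01 * 3.1 = 2.069
With lr=0.1: w_new = 2.1 - 0.1 * 3.1 = 1.79
Absolute difference = |2.069 - 1.79|
= 0.2790

0.2790


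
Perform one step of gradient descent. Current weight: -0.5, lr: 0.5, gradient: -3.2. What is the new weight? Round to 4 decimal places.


w_new = w_old - lr * gradient
= -0.5 - 0.5 * -3.2
= -0.5 - (-1.6)
= 1.1000

1.1000


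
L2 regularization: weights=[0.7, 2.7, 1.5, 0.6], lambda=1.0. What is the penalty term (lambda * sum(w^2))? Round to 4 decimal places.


Squaring each weight:
0.7^2 = 0.49
2.7^2 = 7.29
1.5^2 = 2.25
0.6^2 = 0.36
Sum of squares = 10.39
Penalty = 1.0 * 10.39 = 10.3900

10.3900


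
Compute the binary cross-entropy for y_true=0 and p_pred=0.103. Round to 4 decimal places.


For y=0: Loss = -log(1-p)
= -log(1 - 0.103)
= -log(0.897)
= -(-0.1087)
= 0.1087

0.1087


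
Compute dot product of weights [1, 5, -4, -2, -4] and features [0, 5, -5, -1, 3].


Element-wise products:
1 * 0 = 0
5 * 5 = 25
-4 * -5 = 20
-2 * -1 = 2
-4 * 3 = -12
Sum = 0 + 25 + 20 + 2 + -12
= 35

35


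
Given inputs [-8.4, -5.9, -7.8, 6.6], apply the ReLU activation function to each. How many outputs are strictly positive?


ReLU(x) = max(0, x) for each element:
ReLU(-8.4) = 0
ReLU(-5.9) = 0
ReLU(-7.8) = 0
ReLU(6.6) = 6.6
Active neurons (>0): 1

1


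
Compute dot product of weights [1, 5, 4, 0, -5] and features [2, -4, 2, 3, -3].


Element-wise products:
1 * 2 = 2
5 * -4 = -20
4 * 2 = 8
0 * 3 = 0
-5 * -3 = 15
Sum = 2 + -20 + 8 + 0 + 15
= 5

5


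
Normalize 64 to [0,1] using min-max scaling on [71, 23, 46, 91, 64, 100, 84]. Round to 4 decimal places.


Min = 23, Max = 100
Range = 100 - 23 = 77
Scaled = (x - min) / (max - min)
= (64 - 23) / 77
= 41 / 77
= 0.5325

0.5325


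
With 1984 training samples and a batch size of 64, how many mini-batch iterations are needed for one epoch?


Iterations per epoch = dataset_size / batch_size
= 1984 / 64
= 31

31


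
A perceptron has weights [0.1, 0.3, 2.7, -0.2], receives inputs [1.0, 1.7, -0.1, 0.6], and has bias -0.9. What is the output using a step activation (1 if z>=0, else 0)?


z = w . x + b
= 0.1*1.0 + 0.3*1.7 + 2.7*-0.1 + -0.2*0.6 + -0.9
= 0.1 + 0.51 + -0.27 + -0.12 + -0.9
= 0.22 + -0.9
= -0.68
Since z = -0.68 < 0, output = 0

0


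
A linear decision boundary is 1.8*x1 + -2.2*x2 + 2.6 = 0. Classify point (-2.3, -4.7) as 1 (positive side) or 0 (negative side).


Compute 1.8 * -2.3 + -2.2 * -4.7 + 2.6
= -4.14 + 10.34 + 2.6
= 8.8
Since 8.8 >= 0, the point is on the positive side.

1


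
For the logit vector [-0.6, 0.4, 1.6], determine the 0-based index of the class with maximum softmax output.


Softmax is a monotonic transformation, so it preserves the argmax.
We need to find the index of the maximum logit.
Index 0: -0.6
Index 1: 0.4
Index 2: 1.6
Maximum logit = 1.6 at index 2

2


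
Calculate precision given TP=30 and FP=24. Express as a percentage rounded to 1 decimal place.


Precision = TP / (TP + FP) * 100
= 30 / (30 + 24)
= 30 / 54
= 0.5556
= 55.6%

55.6


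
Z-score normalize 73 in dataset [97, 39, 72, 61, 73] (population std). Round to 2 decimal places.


Mean = (97 + 39 + 72 + 61 + 73) / 5 = 68.4
Variance = sum((x_i - mean)^2) / n = 354.24
Std = sqrt(354.24) = 18.8213
Z = (x - mean) / std
= (73 - 68.4) / 18.8213
= 4.6 / 18.8213
= 0.24

0.24


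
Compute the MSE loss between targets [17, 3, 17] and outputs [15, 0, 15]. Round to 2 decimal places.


Differences: [2, 3, 2]
Squared errors: [4, 9, 4]
Sum of squared errors = 17
MSE = 17 / 3 = 5.67

5.67


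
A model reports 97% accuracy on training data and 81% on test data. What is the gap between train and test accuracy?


Gap = train_accuracy - test_accuracy
= 97 - 81
= 16%
This gap suggests the model is overfitting.

16


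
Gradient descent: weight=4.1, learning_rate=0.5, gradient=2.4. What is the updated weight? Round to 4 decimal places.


w_new = w_old - lr * gradient
= 4.1 - 0.5 * 2.4
= 4.1 - (1.2)
= 2.9000

2.9000


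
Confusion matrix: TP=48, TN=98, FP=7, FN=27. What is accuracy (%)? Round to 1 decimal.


Accuracy = (TP + TN) / (TP + TN + FP + FN) * 100
= (48 + 98) / (48 + 98 + 7 + 27)
= 146 / 180
= 0.8111
= 81.1%

81.1


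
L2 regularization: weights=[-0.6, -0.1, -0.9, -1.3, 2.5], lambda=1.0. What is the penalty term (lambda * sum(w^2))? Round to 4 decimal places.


Squaring each weight:
(-0.6)^2 = 0.36
(-0.1)^2 = 0.01
(-0.9)^2 = 0.81
(-1.3)^2 = 1.69
2.5^2 = 6.25
Sum of squares = 9.12
Penalty = 1.0 * 9.12 = 9.1200

9.1200


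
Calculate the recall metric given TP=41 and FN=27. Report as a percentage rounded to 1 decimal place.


Recall = TP / (TP + FN) * 100
= 41 / (41 + 27)
= 41 / 68
= 0.6029
= 60.3%

60.3


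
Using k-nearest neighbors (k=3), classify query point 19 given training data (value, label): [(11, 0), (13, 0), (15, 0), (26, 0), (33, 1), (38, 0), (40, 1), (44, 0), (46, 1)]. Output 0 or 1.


Distances from query 19:
Point 15 (class 0): distance = 4
Point 13 (class 0): distance = 6
Point 26 (class 0): distance = 7
K=3 nearest neighbors: classes = [0, 0, 0]
Votes for class 1: 0 / 3
Majority vote => class 0

0


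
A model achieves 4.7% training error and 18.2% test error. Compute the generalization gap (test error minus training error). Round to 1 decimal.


Generalization gap = test_error - train_error
= 18.2 - 4.7
= 13.5%
A large gap suggests overfitting.

13.5


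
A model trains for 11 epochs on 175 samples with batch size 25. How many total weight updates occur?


Iterations per epoch = 175 / 25 = 7
Total updates = iterations_per_epoch * epochs
= 7 * 11
= 77

77


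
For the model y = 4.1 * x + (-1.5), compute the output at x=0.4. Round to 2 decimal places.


y = 4.1 * 0.4 + (-1.5)
= 1.64 + (-1.5)
= 0.14

0.14


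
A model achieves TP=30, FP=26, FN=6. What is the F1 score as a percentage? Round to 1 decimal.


Precision = TP / (TP + FP) = 30 / 56 = 0.5357
Recall = TP / (TP + FN) = 30 / 36 = 0.8333
F1 = 2 * P * R / (P + R)
= 2 * 0.5357 * 0.8333 / (0.5357 + 0.8333)
= 0.8929 / 1.369
= 0.6522
As percentage: 65.2%

65.2


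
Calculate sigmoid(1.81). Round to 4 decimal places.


sigmoid(z) = 1 / (1 + exp(-z))
exp(-(1.81)) = exp(-1.81) = 0.1637
1 + 0.1637 = 1.1637
1 / 1.1637 = 0.8594

0.8594


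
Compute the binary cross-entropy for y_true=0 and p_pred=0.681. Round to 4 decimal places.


For y=0: Loss = -log(1-p)
= -log(1 - 0.681)
= -log(0.319)
= -(-1.1426)
= 1.1426

1.1426


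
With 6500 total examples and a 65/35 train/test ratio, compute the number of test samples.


Train samples = 6500 * 65% = 4225
Test samples = 6500 - 4225
= 2275

2275


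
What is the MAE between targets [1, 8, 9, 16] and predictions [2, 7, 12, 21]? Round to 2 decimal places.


Absolute errors: [1, 1, 3, 5]
Sum of absolute errors = 10
MAE = 10 / 4 = 2.50

2.50


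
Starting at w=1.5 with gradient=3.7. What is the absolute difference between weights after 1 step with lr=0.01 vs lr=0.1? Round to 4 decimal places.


With lr=0.01: w_new = 1.5 - 0.01 * 3.7 = 1.463
With lr=0.1: w_new = 1.5 - 0.1 * 3.7 = 1.13
Absolute difference = |1.463 - 1.13|
= 0.3330

0.3330


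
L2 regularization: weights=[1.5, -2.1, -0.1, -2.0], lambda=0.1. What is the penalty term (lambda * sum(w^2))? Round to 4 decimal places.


Squaring each weight:
1.5^2 = 2.25
(-2.1)^2 = 4.41
(-0.1)^2 = 0.01
(-2.0)^2 = 4.0
Sum of squares = 10.67
Penalty = 0.1 * 10.67 = 1.0670

1.0670


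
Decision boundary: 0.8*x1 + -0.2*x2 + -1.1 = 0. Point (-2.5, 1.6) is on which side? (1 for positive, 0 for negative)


Compute 0.8 * -2.5 + -0.2 * 1.6 + -1.1
= -2.0 + -0.32 + -1.1
= -3.42
Since -3.42 < 0, the point is on the negative side.

0


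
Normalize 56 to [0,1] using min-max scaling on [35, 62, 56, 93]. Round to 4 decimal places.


Min = 35, Max = 93
Range = 93 - 35 = 58
Scaled = (x - min) / (max - min)
= (56 - 35) / 58
= 21 / 58
= 0.3621

0.3621


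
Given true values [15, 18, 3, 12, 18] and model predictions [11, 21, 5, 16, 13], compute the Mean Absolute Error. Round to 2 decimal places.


Absolute errors: [4, 3, 2, 4, 5]
Sum of absolute errors = 18
MAE = 18 / 5 = 3.60

3.60


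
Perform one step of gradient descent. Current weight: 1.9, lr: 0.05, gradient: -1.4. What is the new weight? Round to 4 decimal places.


w_new = w_old - lr * gradient
= 1.9 - 0.05 * -1.4
= 1.9 - (-0.07)
= 1.9700

1.9700


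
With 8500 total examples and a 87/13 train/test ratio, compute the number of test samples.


Train samples = 8500 * 87% = 7395
Test samples = 8500 - 7395
= 1105

1105


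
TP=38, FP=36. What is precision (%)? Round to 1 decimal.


Precision = TP / (TP + FP) * 100
= 38 / (38 + 36)
= 38 / 74
= 0.5135
= 51.4%

51.4


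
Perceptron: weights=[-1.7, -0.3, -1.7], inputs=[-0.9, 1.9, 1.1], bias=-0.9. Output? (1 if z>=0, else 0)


z = w . x + b
= -1.7*-0.9 + -0.3*1.9 + -1.7*1.1 + -0.9
= 1.53 + -0.57 + -1.87 + -0.9
= -0.91 + -0.9
= -1.81
Since z = -1.81 < 0, output = 0

0


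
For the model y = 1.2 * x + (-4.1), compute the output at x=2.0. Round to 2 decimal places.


y = 1.2 * 2.0 + (-4.1)
= 2.4 + (-4.1)
= -1.70

-1.70


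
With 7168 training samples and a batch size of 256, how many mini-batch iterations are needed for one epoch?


Iterations per epoch = dataset_size / batch_size
= 7168 / 256
= 28

28


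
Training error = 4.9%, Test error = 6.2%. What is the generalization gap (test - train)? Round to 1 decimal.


Generalization gap = test_error - train_error
= 6.2 - 4.9
= 1.3%
A small gap suggests good generalization.

1.3


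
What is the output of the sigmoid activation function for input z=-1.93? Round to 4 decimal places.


sigmoid(z) = 1 / (1 + exp(-z))
exp(-(-1.93)) = exp(1.93) = 6.8895
1 + 6.8895 = 7.8895
1 / 7.8895 = 0.1268

0.1268


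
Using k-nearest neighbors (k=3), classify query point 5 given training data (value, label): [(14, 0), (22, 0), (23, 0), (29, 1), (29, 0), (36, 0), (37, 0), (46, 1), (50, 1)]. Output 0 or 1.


Distances from query 5:
Point 14 (class 0): distance = 9
Point 22 (class 0): distance = 17
Point 23 (class 0): distance = 18
K=3 nearest neighbors: classes = [0, 0, 0]
Votes for class 1: 0 / 3
Majority vote => class 0

0


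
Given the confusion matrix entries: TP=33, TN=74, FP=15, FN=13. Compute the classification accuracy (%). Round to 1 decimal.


Accuracy = (TP + TN) / (TP + TN + FP + FN) * 100
= (33 + 74) / (33 + 74 + 15 + 13)
= 107 / 135
= 0.7926
= 79.3%

79.3


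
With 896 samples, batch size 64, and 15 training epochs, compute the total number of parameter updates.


Iterations per epoch = 896 / 64 = 14
Total updates = iterations_per_epoch * epochs
= 14 * 15
= 210

210


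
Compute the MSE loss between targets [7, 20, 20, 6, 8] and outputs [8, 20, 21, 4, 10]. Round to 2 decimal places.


Differences: [-1, 0, -1, 2, -2]
Squared errors: [1, 0, 1, 4, 4]
Sum of squared errors = 10
MSE = 10 / 5 = 2.00

2.00


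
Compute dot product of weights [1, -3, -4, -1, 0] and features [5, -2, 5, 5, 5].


Element-wise products:
1 * 5 = 5
-3 * -2 = 6
-4 * 5 = -20
-1 * 5 = -5
0 * 5 = 0
Sum = 5 + 6 + -20 + -5 + 0
= -14

-14


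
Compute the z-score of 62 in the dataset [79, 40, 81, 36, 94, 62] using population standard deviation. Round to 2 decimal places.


Mean = (79 + 40 + 81 + 36 + 94 + 62) / 6 = 65.3333
Variance = sum((x_i - mean)^2) / n = 461.2222
Std = sqrt(461.2222) = 21.4761
Z = (x - mean) / std
= (62 - 65.3333) / 21.4761
= -3.3333 / 21.4761
= -0.16

-0.16


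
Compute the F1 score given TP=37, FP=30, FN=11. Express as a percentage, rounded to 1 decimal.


Precision = TP / (TP + FP) = 37 / 67 = 0.5522
Recall = TP / (TP + FN) = 37 / 48 = 0.7708
F1 = 2 * P * R / (P + R)
= 2 * 0.5522 * 0.7708 / (0.5522 + 0.7708)
= 0.8514 / 1.3231
= 0.6435
As percentage: 64.3%

64.3


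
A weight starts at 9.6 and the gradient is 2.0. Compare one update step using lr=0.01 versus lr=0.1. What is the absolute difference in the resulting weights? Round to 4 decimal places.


With lr=0.01: w_new = 9.6 - 0.01 * 2.0 = 9.58
With lr=0.1: w_new = 9.6 - 0.1 * 2.0 = 9.4
Absolute difference = |9.58 - 9.4|
= 0.1800

0.1800


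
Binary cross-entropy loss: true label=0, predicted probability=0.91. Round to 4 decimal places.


For y=0: Loss = -log(1-p)
= -log(1 - 0.91)
= -log(0.09)
= -(-2.4079)
= 2.4079

2.4079


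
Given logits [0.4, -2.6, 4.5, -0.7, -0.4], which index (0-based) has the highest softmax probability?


Softmax is a monotonic transformation, so it preserves the argmax.
We need to find the index of the maximum logit.
Index 0: 0.4
Index 1: -2.6
Index 2: 4.5
Index 3: -0.7
Index 4: -0.4
Maximum logit = 4.5 at index 2

2


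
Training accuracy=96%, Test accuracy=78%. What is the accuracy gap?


Gap = train_accuracy - test_accuracy
= 96 - 78
= 18%
This gap suggests the model is overfitting.

18


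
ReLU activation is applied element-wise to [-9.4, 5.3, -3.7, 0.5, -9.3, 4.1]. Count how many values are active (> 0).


ReLU(x) = max(0, x) for each element:
ReLU(-9.4) = 0
ReLU(5.3) = 5.3
ReLU(-3.7) = 0
ReLU(0.5) = 0.5
ReLU(-9.3) = 0
ReLU(4.1) = 4.1
Active neurons (>0): 3

3


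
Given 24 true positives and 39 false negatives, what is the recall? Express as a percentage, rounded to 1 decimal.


Recall = TP / (TP + FN) * 100
= 24 / (24 + 39)
= 24 / 63
= 0.381
= 38.1%

38.1


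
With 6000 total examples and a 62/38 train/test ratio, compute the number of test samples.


Train samples = 6000 * 62% = 3720
Test samples = 6000 - 3720
= 2280

2280


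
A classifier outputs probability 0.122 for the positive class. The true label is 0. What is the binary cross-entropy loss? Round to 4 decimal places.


For y=0: Loss = -log(1-p)
= -log(1 - 0.122)
= -log(0.878)
= -(-0.1301)
= 0.1301

0.1301


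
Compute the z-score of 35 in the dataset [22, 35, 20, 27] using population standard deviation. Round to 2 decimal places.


Mean = (22 + 35 + 20 + 27) / 4 = 26.0
Variance = sum((x_i - mean)^2) / n = 33.5
Std = sqrt(33.5) = 5.7879
Z = (x - mean) / std
= (35 - 26.0) / 5.7879
= 9.0 / 5.7879
= 1.55

1.55


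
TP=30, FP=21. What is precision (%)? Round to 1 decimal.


Precision = TP / (TP + FP) * 100
= 30 / (30 + 21)
= 30 / 51
= 0.5882
= 58.8%

58.8


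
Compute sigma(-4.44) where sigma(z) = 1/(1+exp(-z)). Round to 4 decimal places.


sigmoid(z) = 1 / (1 + exp(-z))
exp(-(-4.44)) = exp(4.44) = 84.7749
1 + 84.7749 = 85.7749
1 / 85.7749 = 0.0117

0.0117


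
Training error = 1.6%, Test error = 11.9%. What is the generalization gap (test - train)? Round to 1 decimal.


Generalization gap = test_error - train_error
= 11.9 - 1.6
= 10.3%
A large gap suggests overfitting.

10.3


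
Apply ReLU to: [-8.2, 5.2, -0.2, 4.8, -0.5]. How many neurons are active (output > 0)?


ReLU(x) = max(0, x) for each element:
ReLU(-8.2) = 0
ReLU(5.2) = 5.2
ReLU(-0.2) = 0
ReLU(4.8) = 4.8
ReLU(-0.5) = 0
Active neurons (>0): 2

2


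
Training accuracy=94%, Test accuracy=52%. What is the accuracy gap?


Gap = train_accuracy - test_accuracy
= 94 - 52
= 42%
This large gap strongly indicates overfitting.

42


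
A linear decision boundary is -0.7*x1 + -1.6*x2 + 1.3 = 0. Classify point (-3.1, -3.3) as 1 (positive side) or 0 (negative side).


Compute -0.7 * -3.1 + -1.6 * -3.3 + 1.3
= 2.17 + 5.28 + 1.3
= 8.75
Since 8.75 >= 0, the point is on the positive side.

1


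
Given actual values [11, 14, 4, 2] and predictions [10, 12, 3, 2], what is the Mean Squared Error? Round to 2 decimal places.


Differences: [1, 2, 1, 0]
Squared errors: [1, 4, 1, 0]
Sum of squared errors = 6
MSE = 6 / 4 = 1.50

1.50


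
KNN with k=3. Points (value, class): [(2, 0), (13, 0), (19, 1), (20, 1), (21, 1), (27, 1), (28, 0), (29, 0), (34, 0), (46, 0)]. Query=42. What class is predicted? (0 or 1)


Distances from query 42:
Point 46 (class 0): distance = 4
Point 34 (class 0): distance = 8
Point 29 (class 0): distance = 13
K=3 nearest neighbors: classes = [0, 0, 0]
Votes for class 1: 0 / 3
Majority vote => class 0

0


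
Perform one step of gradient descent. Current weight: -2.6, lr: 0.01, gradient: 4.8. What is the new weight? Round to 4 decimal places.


w_new = w_old - lr * gradient
= -2.6 - 0.01 * 4.8
= -2.6 - (0.048)
= -2.6480

-2.6480


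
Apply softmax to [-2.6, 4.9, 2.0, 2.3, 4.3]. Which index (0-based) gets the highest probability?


Softmax is a monotonic transformation, so it preserves the argmax.
We need to find the index of the maximum logit.
Index 0: -2.6
Index 1: 4.9
Index 2: 2.0
Index 3: 2.3
Index 4: 4.3
Maximum logit = 4.9 at index 1

1


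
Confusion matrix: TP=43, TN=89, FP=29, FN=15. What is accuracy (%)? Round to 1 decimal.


Accuracy = (TP + TN) / (TP + TN + FP + FN) * 100
= (43 + 89) / (43 + 89 + 29 + 15)
= 132 / 176
= 0.75
= 75.0%

75.0


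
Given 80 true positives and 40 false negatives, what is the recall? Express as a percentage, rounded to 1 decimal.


Recall = TP / (TP + FN) * 100
= 80 / (80 + 40)
= 80 / 120
= 0.6667
= 66.7%

66.7
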